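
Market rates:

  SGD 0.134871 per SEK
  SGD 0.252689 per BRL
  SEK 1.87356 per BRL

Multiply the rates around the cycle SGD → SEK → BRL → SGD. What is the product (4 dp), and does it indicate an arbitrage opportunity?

Around SGD → SEK → BRL → SGD: 1 ÷ 0.134871 ÷ 1.87356 × 0.252689 = 1.000000
Product ≈ 1 (deviation 0.000%, within rounding noise).

1.0000 (no arbitrage)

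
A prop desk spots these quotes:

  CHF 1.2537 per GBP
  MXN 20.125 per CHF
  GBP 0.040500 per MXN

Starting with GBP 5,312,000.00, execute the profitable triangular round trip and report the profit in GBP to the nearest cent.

Profit: GBP 116,034.56

Profitable loop is GBP → CHF → MXN → GBP:
GBP 5,312,000.00 × 1.2537 = CHF 6,659,654.40
CHF 6,659,654.40 × 20.125 = MXN 134,025,544.80
MXN 134,025,544.80 × 0.040500 = GBP 5,428,034.56
Profit = GBP 5,428,034.56 − GBP 5,312,000.00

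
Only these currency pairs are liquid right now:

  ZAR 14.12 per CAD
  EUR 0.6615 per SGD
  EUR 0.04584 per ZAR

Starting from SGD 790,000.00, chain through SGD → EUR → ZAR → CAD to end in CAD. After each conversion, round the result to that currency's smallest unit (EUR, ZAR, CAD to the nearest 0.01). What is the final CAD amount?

CAD 807,379.34

SGD 790,000.00 × 0.6615 = EUR 522,585.00
EUR 522,585.00 ÷ 0.04584 = ZAR 11,400,196.34
ZAR 11,400,196.34 ÷ 14.12 = CAD 807,379.34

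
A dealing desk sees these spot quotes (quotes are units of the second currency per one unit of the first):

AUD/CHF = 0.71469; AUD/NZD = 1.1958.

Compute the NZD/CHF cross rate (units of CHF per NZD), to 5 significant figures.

NZD/CHF = 0.59767

1 NZD ÷ 1.1958 = 0.83626 AUD
0.83626 AUD × 0.71469 = 0.597667 CHF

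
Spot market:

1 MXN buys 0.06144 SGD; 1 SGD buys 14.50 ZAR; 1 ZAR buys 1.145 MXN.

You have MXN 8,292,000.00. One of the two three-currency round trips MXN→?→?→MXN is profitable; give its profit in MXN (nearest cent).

Profitable loop is MXN → SGD → ZAR → MXN:
MXN 8,292,000.00 × 0.06144 = SGD 509,460.48
SGD 509,460.48 × 14.50 = ZAR 7,387,176.96
ZAR 7,387,176.96 × 1.145 = MXN 8,458,317.62
Profit = MXN 8,458,317.62 − MXN 8,292,000.00

Profit: MXN 166,317.62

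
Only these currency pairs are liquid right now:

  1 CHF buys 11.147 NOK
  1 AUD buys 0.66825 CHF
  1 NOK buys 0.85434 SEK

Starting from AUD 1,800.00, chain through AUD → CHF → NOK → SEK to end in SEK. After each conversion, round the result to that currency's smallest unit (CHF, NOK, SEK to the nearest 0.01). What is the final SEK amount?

AUD 1,800.00 × 0.66825 = CHF 1,202.85
CHF 1,202.85 × 11.147 = NOK 13,408.17
NOK 13,408.17 × 0.85434 = SEK 11,455.14

SEK 11,455.14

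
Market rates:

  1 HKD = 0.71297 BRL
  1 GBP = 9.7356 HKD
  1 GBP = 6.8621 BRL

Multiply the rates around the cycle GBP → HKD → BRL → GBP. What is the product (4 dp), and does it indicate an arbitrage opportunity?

Around GBP → HKD → BRL → GBP: 1 × 9.7356 × 0.71297 ÷ 6.8621 = 1.011526
Product > 1; profitable direction is GBP → HKD → BRL → GBP.

1.0115 (arbitrage exists)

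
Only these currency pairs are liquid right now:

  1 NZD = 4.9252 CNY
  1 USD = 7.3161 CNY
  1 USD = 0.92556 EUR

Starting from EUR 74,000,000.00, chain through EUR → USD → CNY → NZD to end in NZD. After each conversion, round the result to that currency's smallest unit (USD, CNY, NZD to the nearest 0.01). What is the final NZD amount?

NZD 118,763,477.19

EUR 74,000,000.00 ÷ 0.92556 = USD 79,951,596.87
USD 79,951,596.87 × 7.3161 = CNY 584,933,877.86
CNY 584,933,877.86 ÷ 4.9252 = NZD 118,763,477.19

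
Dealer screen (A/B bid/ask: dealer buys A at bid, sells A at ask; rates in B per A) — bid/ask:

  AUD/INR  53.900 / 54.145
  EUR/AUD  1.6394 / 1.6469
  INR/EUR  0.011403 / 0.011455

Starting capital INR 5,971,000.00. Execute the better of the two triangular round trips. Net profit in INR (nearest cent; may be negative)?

Best loop INR → EUR → AUD → INR:
INR 5,971,000.00 × 0.011403 (sell INR at bid) = EUR 68,087.31
EUR 68,087.31 × 1.6394 (sell EUR at bid) = AUD 111,622.34
AUD 111,622.34 × 53.900 (sell AUD at bid) = INR 6,016,444.18

Net profit: INR 45,444.18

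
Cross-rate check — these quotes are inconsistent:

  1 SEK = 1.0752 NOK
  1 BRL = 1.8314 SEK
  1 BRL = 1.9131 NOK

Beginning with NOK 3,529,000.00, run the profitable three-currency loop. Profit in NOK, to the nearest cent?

Profit: NOK 103,339.66

Profitable loop is NOK → BRL → SEK → NOK:
NOK 3,529,000.00 ÷ 1.9131 = BRL 1,844,650.04
BRL 1,844,650.04 × 1.8314 = SEK 3,378,292.09
SEK 3,378,292.09 × 1.0752 = NOK 3,632,339.66
Profit = NOK 3,632,339.66 − NOK 3,529,000.00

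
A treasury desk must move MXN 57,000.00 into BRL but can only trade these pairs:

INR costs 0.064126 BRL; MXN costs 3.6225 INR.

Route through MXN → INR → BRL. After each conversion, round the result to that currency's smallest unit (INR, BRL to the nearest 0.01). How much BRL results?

BRL 13,240.90

MXN 57,000.00 × 3.6225 = INR 206,482.50
INR 206,482.50 × 0.064126 = BRL 13,240.90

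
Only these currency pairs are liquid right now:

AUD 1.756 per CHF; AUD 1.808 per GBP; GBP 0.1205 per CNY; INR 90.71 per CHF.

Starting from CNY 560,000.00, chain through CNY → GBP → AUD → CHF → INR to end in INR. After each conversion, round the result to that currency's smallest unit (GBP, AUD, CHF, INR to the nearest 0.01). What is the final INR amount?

CNY 560,000.00 × 0.1205 = GBP 67,480.00
GBP 67,480.00 × 1.808 = AUD 122,003.84
AUD 122,003.84 ÷ 1.756 = CHF 69,478.27
CHF 69,478.27 × 90.71 = INR 6,302,373.87

INR 6,302,373.87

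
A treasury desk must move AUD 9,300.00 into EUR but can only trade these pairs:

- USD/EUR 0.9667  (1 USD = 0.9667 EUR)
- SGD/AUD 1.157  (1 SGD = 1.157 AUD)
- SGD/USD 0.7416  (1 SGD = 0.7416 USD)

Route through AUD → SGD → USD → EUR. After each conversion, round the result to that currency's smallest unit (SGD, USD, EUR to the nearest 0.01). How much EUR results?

EUR 5,762.50

AUD 9,300.00 ÷ 1.157 = SGD 8,038.03
SGD 8,038.03 × 0.7416 = USD 5,961.00
USD 5,961.00 × 0.9667 = EUR 5,762.50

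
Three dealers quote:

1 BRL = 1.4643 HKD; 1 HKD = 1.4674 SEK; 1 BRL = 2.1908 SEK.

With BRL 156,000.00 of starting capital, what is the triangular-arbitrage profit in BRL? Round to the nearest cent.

Profit: BRL 3,055.52

Profitable loop is BRL → SEK → HKD → BRL:
BRL 156,000.00 × 2.1908 = SEK 341,764.80
SEK 341,764.80 ÷ 1.4674 = HKD 232,905.00
HKD 232,905.00 ÷ 1.4643 = BRL 159,055.52
Profit = BRL 159,055.52 − BRL 156,000.00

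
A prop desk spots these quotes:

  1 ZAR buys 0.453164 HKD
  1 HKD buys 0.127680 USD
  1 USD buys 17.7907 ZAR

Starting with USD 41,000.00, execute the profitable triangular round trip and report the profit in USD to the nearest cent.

Profit: USD 1,204.15

Profitable loop is USD → ZAR → HKD → USD:
USD 41,000.00 × 17.7907 = ZAR 729,418.70
ZAR 729,418.70 × 0.453164 = HKD 330,546.30
HKD 330,546.30 × 0.127680 = USD 42,204.15
Profit = USD 42,204.15 − USD 41,000.00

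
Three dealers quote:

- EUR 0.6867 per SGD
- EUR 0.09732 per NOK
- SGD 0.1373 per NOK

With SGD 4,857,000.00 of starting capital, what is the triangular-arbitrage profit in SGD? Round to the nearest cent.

Profit: SGD 156,403.03

Profitable loop is SGD → NOK → EUR → SGD:
SGD 4,857,000.00 ÷ 0.1373 = NOK 35,375,091.04
NOK 35,375,091.04 × 0.09732 = EUR 3,442,703.86
EUR 3,442,703.86 ÷ 0.6867 = SGD 5,013,403.03
Profit = SGD 5,013,403.03 − SGD 4,857,000.00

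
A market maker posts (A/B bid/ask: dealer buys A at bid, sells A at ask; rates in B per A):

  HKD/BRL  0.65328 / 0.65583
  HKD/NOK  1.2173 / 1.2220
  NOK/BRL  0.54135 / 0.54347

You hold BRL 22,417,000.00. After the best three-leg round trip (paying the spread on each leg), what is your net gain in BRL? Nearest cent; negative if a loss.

Net profit: BRL 107,853.55

Best loop BRL → HKD → NOK → BRL:
BRL 22,417,000.00 ÷ 0.65583 (buy HKD at ask) = HKD 34,181,114.01
HKD 34,181,114.01 × 1.2173 (sell HKD at bid) = NOK 41,608,670.08
NOK 41,608,670.08 × 0.54135 (sell NOK at bid) = BRL 22,524,853.55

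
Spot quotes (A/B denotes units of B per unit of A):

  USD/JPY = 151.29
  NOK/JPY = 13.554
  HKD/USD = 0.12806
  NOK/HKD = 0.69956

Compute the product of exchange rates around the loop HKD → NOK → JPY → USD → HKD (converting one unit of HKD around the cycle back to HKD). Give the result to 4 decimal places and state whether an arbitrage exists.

1.0000 (no arbitrage)

Around HKD → NOK → JPY → USD → HKD: 1 ÷ 0.69956 × 13.554 ÷ 151.29 ÷ 0.12806 = 1.000043
Product ≈ 1 (deviation 0.004%, within rounding noise).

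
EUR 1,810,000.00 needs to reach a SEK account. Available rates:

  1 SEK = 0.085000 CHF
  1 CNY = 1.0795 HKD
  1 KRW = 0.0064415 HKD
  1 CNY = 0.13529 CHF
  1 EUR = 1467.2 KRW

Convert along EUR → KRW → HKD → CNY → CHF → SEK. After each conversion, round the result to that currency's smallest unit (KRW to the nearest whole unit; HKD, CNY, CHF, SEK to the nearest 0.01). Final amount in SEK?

SEK 25,221,971.41

EUR 1,810,000.00 × 1467.2 = KRW 2,655,632,000
KRW 2,655,632,000 × 0.0064415 = HKD 17,106,253.53
HKD 17,106,253.53 ÷ 1.0795 = CNY 15,846,459.96
CNY 15,846,459.96 × 0.13529 = CHF 2,143,867.57
CHF 2,143,867.57 ÷ 0.085000 = SEK 25,221,971.41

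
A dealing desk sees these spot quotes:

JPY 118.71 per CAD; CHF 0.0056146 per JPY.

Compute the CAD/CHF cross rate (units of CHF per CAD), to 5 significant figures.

1 CAD × 118.71 = 118.71 JPY
118.71 JPY × 0.0056146 = 0.666509 CHF

CAD/CHF = 0.66651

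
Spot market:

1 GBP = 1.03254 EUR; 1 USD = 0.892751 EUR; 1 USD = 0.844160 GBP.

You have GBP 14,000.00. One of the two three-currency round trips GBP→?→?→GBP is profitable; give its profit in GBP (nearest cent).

Profitable loop is GBP → USD → EUR → GBP:
GBP 14,000.00 ÷ 0.844160 = USD 16,584.53
USD 16,584.53 × 0.892751 = EUR 14,805.86
EUR 14,805.86 ÷ 1.03254 = GBP 14,339.26
Profit = GBP 14,339.26 − GBP 14,000.00

Profit: GBP 339.26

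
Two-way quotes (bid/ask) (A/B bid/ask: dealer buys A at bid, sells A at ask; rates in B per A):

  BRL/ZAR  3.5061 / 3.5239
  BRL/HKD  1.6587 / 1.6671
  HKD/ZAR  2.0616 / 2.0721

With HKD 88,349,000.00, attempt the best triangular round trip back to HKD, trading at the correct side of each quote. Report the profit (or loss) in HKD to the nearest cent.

Net profit: HKD 1,322,322.46

Best loop HKD → BRL → ZAR → HKD:
HKD 88,349,000.00 ÷ 1.6671 (buy BRL at ask) = BRL 52,995,621.14
BRL 52,995,621.14 × 3.5061 (sell BRL at bid) = ZAR 185,807,947.27
ZAR 185,807,947.27 ÷ 2.0721 (buy HKD at ask) = HKD 89,671,322.46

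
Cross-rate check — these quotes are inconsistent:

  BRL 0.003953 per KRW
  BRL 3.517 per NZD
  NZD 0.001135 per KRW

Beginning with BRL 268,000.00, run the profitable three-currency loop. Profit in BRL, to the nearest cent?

Profit: BRL 2,630.17

Profitable loop is BRL → KRW → NZD → BRL:
BRL 268,000.00 ÷ 0.003953 = KRW 67,796,610
KRW 67,796,610 × 0.001135 = NZD 76,949.15
NZD 76,949.15 × 3.517 = BRL 270,630.17
Profit = BRL 270,630.17 − BRL 268,000.00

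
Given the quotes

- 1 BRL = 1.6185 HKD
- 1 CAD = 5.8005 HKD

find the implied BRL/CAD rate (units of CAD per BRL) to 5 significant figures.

1 BRL × 1.6185 = 1.6185 HKD
1.6185 HKD ÷ 5.8005 = 0.279028 CAD

BRL/CAD = 0.27903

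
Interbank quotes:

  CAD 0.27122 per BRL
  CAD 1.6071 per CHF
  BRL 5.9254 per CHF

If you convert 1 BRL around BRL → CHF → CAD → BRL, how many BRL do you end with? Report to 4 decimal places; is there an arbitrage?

Around BRL → CHF → CAD → BRL: 1 ÷ 5.9254 × 1.6071 ÷ 0.27122 = 1.000008
Product ≈ 1 (deviation 0.001%, within rounding noise).

1.0000 (no arbitrage)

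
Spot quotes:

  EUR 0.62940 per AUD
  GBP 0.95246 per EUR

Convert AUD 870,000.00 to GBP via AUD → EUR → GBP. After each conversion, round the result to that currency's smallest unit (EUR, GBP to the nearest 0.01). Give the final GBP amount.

AUD 870,000.00 × 0.62940 = EUR 547,578.00
EUR 547,578.00 × 0.95246 = GBP 521,546.14

GBP 521,546.14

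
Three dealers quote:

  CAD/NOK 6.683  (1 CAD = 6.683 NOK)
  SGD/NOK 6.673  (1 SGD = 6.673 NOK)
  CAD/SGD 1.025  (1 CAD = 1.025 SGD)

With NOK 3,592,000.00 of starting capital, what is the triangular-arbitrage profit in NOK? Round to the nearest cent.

Profit: NOK 84,290.80

Profitable loop is NOK → CAD → SGD → NOK:
NOK 3,592,000.00 ÷ 6.683 = CAD 537,483.17
CAD 537,483.17 × 1.025 = SGD 550,920.25
SGD 550,920.25 × 6.673 = NOK 3,676,290.80
Profit = NOK 3,676,290.80 − NOK 3,592,000.00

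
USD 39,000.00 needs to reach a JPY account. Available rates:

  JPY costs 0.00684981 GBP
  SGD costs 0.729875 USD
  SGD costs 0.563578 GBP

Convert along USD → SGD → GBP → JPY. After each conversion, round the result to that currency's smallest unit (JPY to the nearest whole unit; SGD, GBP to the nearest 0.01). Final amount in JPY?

JPY 4,396,344

USD 39,000.00 ÷ 0.729875 = SGD 53,433.81
SGD 53,433.81 × 0.563578 = GBP 30,114.12
GBP 30,114.12 ÷ 0.00684981 = JPY 4,396,344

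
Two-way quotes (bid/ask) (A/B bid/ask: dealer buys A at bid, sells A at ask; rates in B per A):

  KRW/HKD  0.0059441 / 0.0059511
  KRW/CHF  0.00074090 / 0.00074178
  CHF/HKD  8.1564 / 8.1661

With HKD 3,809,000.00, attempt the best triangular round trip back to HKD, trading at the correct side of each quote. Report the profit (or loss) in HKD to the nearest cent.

Net profit: HKD 58,869.70

Best loop HKD → KRW → CHF → HKD:
HKD 3,809,000.00 ÷ 0.0059511 (buy KRW at ask) = KRW 640,049,739
KRW 640,049,739 × 0.00074090 (sell KRW at bid) = CHF 474,212.85
CHF 474,212.85 × 8.1564 (sell CHF at bid) = HKD 3,867,869.70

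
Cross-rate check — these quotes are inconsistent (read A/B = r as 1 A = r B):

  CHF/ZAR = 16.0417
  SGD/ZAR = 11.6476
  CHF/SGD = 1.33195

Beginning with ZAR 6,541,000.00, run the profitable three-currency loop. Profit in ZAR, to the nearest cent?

Profitable loop is ZAR → SGD → CHF → ZAR:
ZAR 6,541,000.00 ÷ 11.6476 = SGD 561,574.92
SGD 561,574.92 ÷ 1.33195 = CHF 421,618.62
CHF 421,618.62 × 16.0417 = ZAR 6,763,479.37
Profit = ZAR 6,763,479.37 − ZAR 6,541,000.00

Profit: ZAR 222,479.37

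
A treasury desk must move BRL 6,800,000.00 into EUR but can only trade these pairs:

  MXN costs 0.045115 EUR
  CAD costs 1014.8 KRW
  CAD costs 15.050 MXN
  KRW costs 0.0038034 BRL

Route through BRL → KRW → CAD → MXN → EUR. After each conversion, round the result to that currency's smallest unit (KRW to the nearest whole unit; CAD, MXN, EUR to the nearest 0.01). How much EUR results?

BRL 6,800,000.00 ÷ 0.0038034 = KRW 1,787,874,007
KRW 1,787,874,007 ÷ 1014.8 = CAD 1,761,799.38
CAD 1,761,799.38 × 15.050 = MXN 26,515,080.67
MXN 26,515,080.67 × 0.045115 = EUR 1,196,227.86

EUR 1,196,227.86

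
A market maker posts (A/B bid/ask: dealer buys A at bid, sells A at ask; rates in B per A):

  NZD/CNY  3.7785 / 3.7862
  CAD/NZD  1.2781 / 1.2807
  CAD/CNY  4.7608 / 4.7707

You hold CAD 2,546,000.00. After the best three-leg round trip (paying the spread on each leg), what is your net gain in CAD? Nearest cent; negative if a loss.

Net profit: CAD 31,273.77

Best loop CAD → NZD → CNY → CAD:
CAD 2,546,000.00 × 1.2781 (sell CAD at bid) = NZD 3,254,042.60
NZD 3,254,042.60 × 3.7785 (sell NZD at bid) = CNY 12,295,399.96
CNY 12,295,399.96 ÷ 4.7707 (buy CAD at ask) = CAD 2,577,273.77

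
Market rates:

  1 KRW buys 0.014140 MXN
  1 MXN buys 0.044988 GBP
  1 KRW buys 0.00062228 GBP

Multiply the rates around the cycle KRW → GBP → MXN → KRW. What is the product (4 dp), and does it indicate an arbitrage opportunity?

0.9782 (arbitrage exists)

Around KRW → GBP → MXN → KRW: 1 × 0.00062228 ÷ 0.044988 ÷ 0.014140 = 0.978227
Product < 1; profitable direction is KRW → MXN → GBP → KRW.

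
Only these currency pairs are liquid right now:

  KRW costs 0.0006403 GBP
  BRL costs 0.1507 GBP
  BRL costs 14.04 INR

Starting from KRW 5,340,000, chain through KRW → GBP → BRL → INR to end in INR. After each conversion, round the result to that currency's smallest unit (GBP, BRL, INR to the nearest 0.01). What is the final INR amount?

INR 318,550.61

KRW 5,340,000 × 0.0006403 = GBP 3,419.20
GBP 3,419.20 ÷ 0.1507 = BRL 22,688.79
BRL 22,688.79 × 14.04 = INR 318,550.61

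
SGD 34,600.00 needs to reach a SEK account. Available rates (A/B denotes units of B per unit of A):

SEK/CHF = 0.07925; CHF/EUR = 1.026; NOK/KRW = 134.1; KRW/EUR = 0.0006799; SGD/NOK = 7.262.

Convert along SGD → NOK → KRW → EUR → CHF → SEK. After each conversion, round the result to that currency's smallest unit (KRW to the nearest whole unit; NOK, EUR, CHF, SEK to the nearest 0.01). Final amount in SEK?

SGD 34,600.00 × 7.262 = NOK 251,265.20
NOK 251,265.20 × 134.1 = KRW 33,694,663
KRW 33,694,663 × 0.0006799 = EUR 22,909.00
EUR 22,909.00 ÷ 1.026 = CHF 22,328.46
CHF 22,328.46 ÷ 0.07925 = SEK 281,747.13

SEK 281,747.13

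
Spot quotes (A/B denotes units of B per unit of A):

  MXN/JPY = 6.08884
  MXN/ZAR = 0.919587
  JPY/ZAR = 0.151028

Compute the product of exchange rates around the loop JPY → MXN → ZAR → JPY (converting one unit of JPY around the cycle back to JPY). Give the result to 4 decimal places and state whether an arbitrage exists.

Around JPY → MXN → ZAR → JPY: 1 ÷ 6.08884 × 0.919587 ÷ 0.151028 = 1.000002
Product ≈ 1 (deviation 0.000%, within rounding noise).

1.0000 (no arbitrage)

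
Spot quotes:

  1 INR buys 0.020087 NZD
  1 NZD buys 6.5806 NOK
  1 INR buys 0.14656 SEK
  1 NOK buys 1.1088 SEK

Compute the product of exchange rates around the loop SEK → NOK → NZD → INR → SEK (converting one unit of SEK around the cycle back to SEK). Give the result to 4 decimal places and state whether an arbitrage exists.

1.0000 (no arbitrage)

Around SEK → NOK → NZD → INR → SEK: 1 ÷ 1.1088 ÷ 6.5806 ÷ 0.020087 × 0.14656 = 0.999958
Product ≈ 1 (deviation 0.004%, within rounding noise).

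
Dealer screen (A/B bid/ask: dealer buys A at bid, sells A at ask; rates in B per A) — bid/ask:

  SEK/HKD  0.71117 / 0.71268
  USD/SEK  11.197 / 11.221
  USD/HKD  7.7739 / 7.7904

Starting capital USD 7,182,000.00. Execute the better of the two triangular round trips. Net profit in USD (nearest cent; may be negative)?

Best loop USD → SEK → HKD → USD:
USD 7,182,000.00 × 11.197 (sell USD at bid) = SEK 80,416,854.00
SEK 80,416,854.00 × 0.71117 (sell SEK at bid) = HKD 57,190,054.06
HKD 57,190,054.06 ÷ 7.7904 (buy USD at ask) = USD 7,341,093.40

Net profit: USD 159,093.40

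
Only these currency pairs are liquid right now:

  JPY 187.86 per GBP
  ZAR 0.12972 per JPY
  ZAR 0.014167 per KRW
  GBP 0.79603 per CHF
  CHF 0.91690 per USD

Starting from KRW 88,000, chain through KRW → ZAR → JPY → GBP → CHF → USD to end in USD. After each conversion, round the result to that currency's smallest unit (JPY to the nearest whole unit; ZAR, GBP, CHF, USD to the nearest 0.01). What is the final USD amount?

USD 70.09

KRW 88,000 × 0.014167 = ZAR 1,246.70
ZAR 1,246.70 ÷ 0.12972 = JPY 9,611
JPY 9,611 ÷ 187.86 = GBP 51.16
GBP 51.16 ÷ 0.79603 = CHF 64.27
CHF 64.27 ÷ 0.91690 = USD 70.09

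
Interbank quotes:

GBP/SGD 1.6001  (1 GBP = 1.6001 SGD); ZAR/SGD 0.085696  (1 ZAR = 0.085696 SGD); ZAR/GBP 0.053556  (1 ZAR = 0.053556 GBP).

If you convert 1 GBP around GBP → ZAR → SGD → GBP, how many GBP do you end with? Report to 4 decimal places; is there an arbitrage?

1.0000 (no arbitrage)

Around GBP → ZAR → SGD → GBP: 1 ÷ 0.053556 × 0.085696 ÷ 1.6001 = 1.000012
Product ≈ 1 (deviation 0.001%, within rounding noise).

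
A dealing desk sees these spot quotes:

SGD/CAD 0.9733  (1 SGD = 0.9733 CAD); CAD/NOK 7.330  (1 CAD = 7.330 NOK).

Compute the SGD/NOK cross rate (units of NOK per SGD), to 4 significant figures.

SGD/NOK = 7.134

1 SGD × 0.9733 = 0.9733 CAD
0.9733 CAD × 7.330 = 7.13429 NOK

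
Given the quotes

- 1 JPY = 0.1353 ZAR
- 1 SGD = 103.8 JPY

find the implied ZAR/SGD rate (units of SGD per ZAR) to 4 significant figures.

1 ZAR ÷ 0.1353 = 7.39098 JPY
7.39098 JPY ÷ 103.8 = 0.0712041 SGD

ZAR/SGD = 0.07120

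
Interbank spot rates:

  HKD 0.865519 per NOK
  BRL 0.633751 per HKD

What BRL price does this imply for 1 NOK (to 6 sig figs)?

1 NOK × 0.865519 = 0.865519 HKD
0.865519 HKD × 0.633751 = 0.548524 BRL

NOK/BRL = 0.548524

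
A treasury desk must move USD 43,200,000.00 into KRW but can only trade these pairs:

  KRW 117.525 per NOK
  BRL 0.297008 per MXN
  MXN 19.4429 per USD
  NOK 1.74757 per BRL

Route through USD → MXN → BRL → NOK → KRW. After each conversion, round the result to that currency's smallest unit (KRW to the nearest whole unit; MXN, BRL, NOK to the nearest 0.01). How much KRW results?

USD 43,200,000.00 × 19.4429 = MXN 839,933,280.00
MXN 839,933,280.00 × 0.297008 = BRL 249,466,903.63
BRL 249,466,903.63 × 1.74757 = NOK 435,960,876.78
NOK 435,960,876.78 × 117.525 = KRW 51,236,302,044

KRW 51,236,302,044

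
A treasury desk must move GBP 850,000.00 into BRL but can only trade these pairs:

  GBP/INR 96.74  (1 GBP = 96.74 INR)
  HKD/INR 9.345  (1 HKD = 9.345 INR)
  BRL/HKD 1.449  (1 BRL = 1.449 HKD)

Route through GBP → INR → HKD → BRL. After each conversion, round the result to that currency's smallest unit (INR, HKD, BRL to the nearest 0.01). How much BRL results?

BRL 6,072,636.95

GBP 850,000.00 × 96.74 = INR 82,229,000.00
INR 82,229,000.00 ÷ 9.345 = HKD 8,799,250.94
HKD 8,799,250.94 ÷ 1.449 = BRL 6,072,636.95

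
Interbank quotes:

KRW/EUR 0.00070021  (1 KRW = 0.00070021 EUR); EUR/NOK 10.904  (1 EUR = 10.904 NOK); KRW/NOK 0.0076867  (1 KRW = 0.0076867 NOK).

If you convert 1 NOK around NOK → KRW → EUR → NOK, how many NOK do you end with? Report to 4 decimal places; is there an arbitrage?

Around NOK → KRW → EUR → NOK: 1 ÷ 0.0076867 × 0.00070021 × 10.904 = 0.993286
Product < 1; profitable direction is NOK → EUR → KRW → NOK.

0.9933 (arbitrage exists)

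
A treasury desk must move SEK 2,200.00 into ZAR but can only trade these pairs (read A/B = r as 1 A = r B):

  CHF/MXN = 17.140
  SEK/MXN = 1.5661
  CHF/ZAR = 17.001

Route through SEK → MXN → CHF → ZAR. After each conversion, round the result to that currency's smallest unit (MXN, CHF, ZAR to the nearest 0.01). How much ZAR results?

SEK 2,200.00 × 1.5661 = MXN 3,445.42
MXN 3,445.42 ÷ 17.140 = CHF 201.02
CHF 201.02 × 17.001 = ZAR 3,417.54

ZAR 3,417.54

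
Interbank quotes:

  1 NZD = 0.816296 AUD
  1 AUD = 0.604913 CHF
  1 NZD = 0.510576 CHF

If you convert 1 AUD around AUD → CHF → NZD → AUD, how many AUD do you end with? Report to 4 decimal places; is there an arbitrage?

0.9671 (arbitrage exists)

Around AUD → CHF → NZD → AUD: 1 × 0.604913 ÷ 0.510576 × 0.816296 = 0.967120
Product < 1; profitable direction is AUD → NZD → CHF → AUD.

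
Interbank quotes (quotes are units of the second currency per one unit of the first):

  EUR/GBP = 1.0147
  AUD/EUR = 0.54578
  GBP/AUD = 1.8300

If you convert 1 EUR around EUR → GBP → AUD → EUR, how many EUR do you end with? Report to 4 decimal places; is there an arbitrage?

1.0135 (arbitrage exists)

Around EUR → GBP → AUD → EUR: 1 × 1.0147 × 1.8300 × 0.54578 = 1.013459
Product > 1; profitable direction is EUR → GBP → AUD → EUR.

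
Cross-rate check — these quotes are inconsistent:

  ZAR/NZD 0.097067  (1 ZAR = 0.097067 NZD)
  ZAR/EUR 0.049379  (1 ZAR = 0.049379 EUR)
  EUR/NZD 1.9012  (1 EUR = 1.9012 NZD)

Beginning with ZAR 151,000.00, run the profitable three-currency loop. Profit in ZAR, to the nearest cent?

Profitable loop is ZAR → NZD → EUR → ZAR:
ZAR 151,000.00 × 0.097067 = NZD 14,657.12
NZD 14,657.12 ÷ 1.9012 = EUR 7,709.40
EUR 7,709.40 ÷ 0.049379 = ZAR 156,127.16
Profit = ZAR 156,127.16 − ZAR 151,000.00

Profit: ZAR 5,127.16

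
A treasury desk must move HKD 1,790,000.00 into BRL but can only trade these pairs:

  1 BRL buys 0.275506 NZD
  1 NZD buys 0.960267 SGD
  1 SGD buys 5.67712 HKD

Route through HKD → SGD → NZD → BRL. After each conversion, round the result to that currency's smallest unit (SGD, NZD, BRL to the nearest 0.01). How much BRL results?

HKD 1,790,000.00 ÷ 5.67712 = SGD 315,300.72
SGD 315,300.72 ÷ 0.960267 = NZD 328,346.93
NZD 328,346.93 ÷ 0.275506 = BRL 1,191,795.93

BRL 1,191,795.93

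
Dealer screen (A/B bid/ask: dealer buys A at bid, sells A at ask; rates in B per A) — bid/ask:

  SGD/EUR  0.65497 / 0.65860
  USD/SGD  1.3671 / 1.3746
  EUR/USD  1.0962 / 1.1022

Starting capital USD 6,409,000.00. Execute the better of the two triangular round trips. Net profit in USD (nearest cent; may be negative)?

Net profit: USD 13,909.44

Best loop USD → EUR → SGD → USD:
USD 6,409,000.00 ÷ 1.1022 (buy EUR at ask) = EUR 5,814,734.17
EUR 5,814,734.17 ÷ 0.65860 (buy SGD at ask) = SGD 8,828,931.32
SGD 8,828,931.32 ÷ 1.3746 (buy USD at ask) = USD 6,422,909.44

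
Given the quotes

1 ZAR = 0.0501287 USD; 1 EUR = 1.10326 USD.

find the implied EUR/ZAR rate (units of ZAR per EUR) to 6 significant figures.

1 EUR × 1.10326 = 1.10326 USD
1.10326 USD ÷ 0.0501287 = 22.0085 ZAR

EUR/ZAR = 22.0085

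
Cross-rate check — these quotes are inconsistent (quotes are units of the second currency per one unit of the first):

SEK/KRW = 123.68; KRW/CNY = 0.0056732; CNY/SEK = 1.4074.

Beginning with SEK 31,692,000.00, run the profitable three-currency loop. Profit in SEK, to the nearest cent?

Profitable loop is SEK → CNY → KRW → SEK:
SEK 31,692,000.00 ÷ 1.4074 = CNY 22,518,118.52
CNY 22,518,118.52 ÷ 0.0056732 = KRW 3,969,209,356
KRW 3,969,209,356 ÷ 123.68 = SEK 32,092,572.41
Profit = SEK 32,092,572.41 − SEK 31,692,000.00

Profit: SEK 400,572.41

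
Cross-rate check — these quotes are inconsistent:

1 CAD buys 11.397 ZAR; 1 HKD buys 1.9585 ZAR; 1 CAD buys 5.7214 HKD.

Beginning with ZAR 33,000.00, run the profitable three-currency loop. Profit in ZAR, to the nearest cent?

Profit: ZAR 564.38

Profitable loop is ZAR → HKD → CAD → ZAR:
ZAR 33,000.00 ÷ 1.9585 = HKD 16,849.63
HKD 16,849.63 ÷ 5.7214 = CAD 2,945.02
CAD 2,945.02 × 11.397 = ZAR 33,564.38
Profit = ZAR 33,564.38 − ZAR 33,000.00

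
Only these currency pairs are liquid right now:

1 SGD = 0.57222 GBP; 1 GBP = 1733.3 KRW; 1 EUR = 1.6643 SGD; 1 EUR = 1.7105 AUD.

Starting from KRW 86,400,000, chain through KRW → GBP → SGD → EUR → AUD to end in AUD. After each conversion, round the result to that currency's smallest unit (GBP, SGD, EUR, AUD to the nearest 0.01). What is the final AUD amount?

KRW 86,400,000 ÷ 1733.3 = GBP 49,847.11
GBP 49,847.11 ÷ 0.57222 = SGD 87,111.79
SGD 87,111.79 ÷ 1.6643 = EUR 52,341.40
EUR 52,341.40 × 1.7105 = AUD 89,529.96

AUD 89,529.96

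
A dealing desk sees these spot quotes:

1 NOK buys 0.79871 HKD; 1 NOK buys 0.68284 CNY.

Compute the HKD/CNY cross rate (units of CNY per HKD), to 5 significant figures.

HKD/CNY = 0.85493

1 HKD ÷ 0.79871 = 1.25202 NOK
1.25202 NOK × 0.68284 = 0.854929 CNY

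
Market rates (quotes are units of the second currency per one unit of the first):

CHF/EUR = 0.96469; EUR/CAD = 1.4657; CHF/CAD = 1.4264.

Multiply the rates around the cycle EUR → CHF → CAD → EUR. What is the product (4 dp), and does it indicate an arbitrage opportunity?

1.0088 (arbitrage exists)

Around EUR → CHF → CAD → EUR: 1 ÷ 0.96469 × 1.4264 ÷ 1.4657 = 1.008808
Product > 1; profitable direction is EUR → CHF → CAD → EUR.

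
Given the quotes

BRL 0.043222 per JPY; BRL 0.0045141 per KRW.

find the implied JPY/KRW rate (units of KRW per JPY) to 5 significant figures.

1 JPY × 0.043222 = 0.043222 BRL
0.043222 BRL ÷ 0.0045141 = 9.57489 KRW

JPY/KRW = 9.5749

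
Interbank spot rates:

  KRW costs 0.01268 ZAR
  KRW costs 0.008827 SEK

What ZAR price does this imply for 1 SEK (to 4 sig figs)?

1 SEK ÷ 0.008827 = 113.289 KRW
113.289 KRW × 0.01268 = 1.4365 ZAR

SEK/ZAR = 1.437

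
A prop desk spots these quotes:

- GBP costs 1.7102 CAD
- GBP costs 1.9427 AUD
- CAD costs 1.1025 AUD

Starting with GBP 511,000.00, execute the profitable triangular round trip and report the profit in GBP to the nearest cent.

Profit: GBP 15,503.35

Profitable loop is GBP → AUD → CAD → GBP:
GBP 511,000.00 × 1.9427 = AUD 992,719.70
AUD 992,719.70 ÷ 1.1025 = CAD 900,426.03
CAD 900,426.03 ÷ 1.7102 = GBP 526,503.35
Profit = GBP 526,503.35 − GBP 511,000.00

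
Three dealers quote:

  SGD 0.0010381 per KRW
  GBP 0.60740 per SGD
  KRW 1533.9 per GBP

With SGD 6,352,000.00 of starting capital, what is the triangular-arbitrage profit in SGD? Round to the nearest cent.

Profitable loop is SGD → KRW → GBP → SGD:
SGD 6,352,000.00 ÷ 0.0010381 = KRW 6,118,871,014
KRW 6,118,871,014 ÷ 1533.9 = GBP 3,989,093.82
GBP 3,989,093.82 ÷ 0.60740 = SGD 6,567,490.65
Profit = SGD 6,567,490.65 − SGD 6,352,000.00

Profit: SGD 215,490.65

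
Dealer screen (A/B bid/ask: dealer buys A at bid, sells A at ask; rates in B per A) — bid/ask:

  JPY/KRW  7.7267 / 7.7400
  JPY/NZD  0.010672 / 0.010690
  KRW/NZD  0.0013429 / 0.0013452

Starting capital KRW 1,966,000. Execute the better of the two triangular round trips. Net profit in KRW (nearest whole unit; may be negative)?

Net profit: KRW 49,123

Best loop KRW → JPY → NZD → KRW:
KRW 1,966,000 ÷ 7.7400 (buy JPY at ask) = JPY 254,005
JPY 254,005 × 0.010672 (sell JPY at bid) = NZD 2,710.74
NZD 2,710.74 ÷ 0.0013452 (buy KRW at ask) = KRW 2,015,123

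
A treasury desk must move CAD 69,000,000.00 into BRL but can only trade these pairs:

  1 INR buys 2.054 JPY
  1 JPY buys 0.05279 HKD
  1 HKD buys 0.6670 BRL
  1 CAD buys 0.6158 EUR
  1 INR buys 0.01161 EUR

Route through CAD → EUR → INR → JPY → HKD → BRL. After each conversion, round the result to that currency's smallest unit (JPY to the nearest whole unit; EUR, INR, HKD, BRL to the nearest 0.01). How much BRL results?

CAD 69,000,000.00 × 0.6158 = EUR 42,490,200.00
EUR 42,490,200.00 ÷ 0.01161 = INR 3,659,793,281.65
INR 3,659,793,281.65 × 2.054 = JPY 7,517,215,401
JPY 7,517,215,401 × 0.05279 = HKD 396,833,801.02
HKD 396,833,801.02 × 0.6670 = BRL 264,688,145.28

BRL 264,688,145.28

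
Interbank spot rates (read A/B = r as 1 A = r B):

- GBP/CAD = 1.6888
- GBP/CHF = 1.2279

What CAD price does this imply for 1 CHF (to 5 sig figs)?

CHF/CAD = 1.3754

1 CHF ÷ 1.2279 = 0.814399 GBP
0.814399 GBP × 1.6888 = 1.37536 CAD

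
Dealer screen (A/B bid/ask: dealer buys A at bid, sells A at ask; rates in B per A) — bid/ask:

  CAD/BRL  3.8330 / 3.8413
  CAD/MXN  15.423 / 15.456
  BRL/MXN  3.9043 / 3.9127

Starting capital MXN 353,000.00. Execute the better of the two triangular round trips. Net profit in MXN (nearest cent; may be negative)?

Best loop MXN → BRL → CAD → MXN:
MXN 353,000.00 ÷ 3.9127 (buy BRL at ask) = BRL 90,219.03
BRL 90,219.03 ÷ 3.8413 (buy CAD at ask) = CAD 23,486.59
CAD 23,486.59 × 15.423 (sell CAD at bid) = MXN 362,233.65

Net profit: MXN 9,233.65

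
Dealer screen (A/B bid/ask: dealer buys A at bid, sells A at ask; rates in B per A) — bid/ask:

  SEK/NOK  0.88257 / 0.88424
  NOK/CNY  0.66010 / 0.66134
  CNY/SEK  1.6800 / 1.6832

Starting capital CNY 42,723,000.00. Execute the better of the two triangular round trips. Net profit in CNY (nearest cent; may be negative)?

Best loop CNY → NOK → SEK → CNY:
CNY 42,723,000.00 ÷ 0.66134 (buy NOK at ask) = NOK 64,600,659.27
NOK 64,600,659.27 ÷ 0.88424 (buy SEK at ask) = SEK 73,057,834.15
SEK 73,057,834.15 ÷ 1.6832 (buy CNY at ask) = CNY 43,404,131.50

Net profit: CNY 681,131.50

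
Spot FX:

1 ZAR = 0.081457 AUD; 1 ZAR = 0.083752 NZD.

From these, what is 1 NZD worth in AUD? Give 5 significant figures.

NZD/AUD = 0.97260

1 NZD ÷ 0.083752 = 11.94 ZAR
11.94 ZAR × 0.081457 = 0.972598 AUD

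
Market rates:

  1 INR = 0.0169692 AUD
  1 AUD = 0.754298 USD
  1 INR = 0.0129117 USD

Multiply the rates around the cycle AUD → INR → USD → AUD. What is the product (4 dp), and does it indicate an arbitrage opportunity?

Around AUD → INR → USD → AUD: 1 ÷ 0.0169692 × 0.0129117 ÷ 0.754298 = 1.008740
Product > 1; profitable direction is AUD → INR → USD → AUD.

1.0087 (arbitrage exists)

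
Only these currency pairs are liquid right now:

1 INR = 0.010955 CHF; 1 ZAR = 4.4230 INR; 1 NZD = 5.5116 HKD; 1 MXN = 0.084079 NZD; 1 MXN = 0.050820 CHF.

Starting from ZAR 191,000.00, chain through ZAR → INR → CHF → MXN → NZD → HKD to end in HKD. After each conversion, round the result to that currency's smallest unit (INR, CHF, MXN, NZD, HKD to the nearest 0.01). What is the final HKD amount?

HKD 84,390.48

ZAR 191,000.00 × 4.4230 = INR 844,793.00
INR 844,793.00 × 0.010955 = CHF 9,254.71
CHF 9,254.71 ÷ 0.050820 = MXN 182,107.63
MXN 182,107.63 × 0.084079 = NZD 15,311.43
NZD 15,311.43 × 5.5116 = HKD 84,390.48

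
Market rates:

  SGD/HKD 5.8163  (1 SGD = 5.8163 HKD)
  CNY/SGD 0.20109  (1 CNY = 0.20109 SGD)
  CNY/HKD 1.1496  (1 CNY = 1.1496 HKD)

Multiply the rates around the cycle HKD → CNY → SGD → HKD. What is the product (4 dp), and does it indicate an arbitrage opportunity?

Around HKD → CNY → SGD → HKD: 1 ÷ 1.1496 × 0.20109 × 5.8163 = 1.017397
Product > 1; profitable direction is HKD → CNY → SGD → HKD.

1.0174 (arbitrage exists)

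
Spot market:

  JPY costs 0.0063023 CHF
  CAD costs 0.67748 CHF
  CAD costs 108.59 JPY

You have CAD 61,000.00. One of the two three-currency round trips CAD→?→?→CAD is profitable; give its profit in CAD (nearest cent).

Profit: CAD 620.08

Profitable loop is CAD → JPY → CHF → CAD:
CAD 61,000.00 × 108.59 = JPY 6,623,990
JPY 6,623,990 × 0.0063023 = CHF 41,746.37
CHF 41,746.37 ÷ 0.67748 = CAD 61,620.08
Profit = CAD 61,620.08 − CAD 61,000.00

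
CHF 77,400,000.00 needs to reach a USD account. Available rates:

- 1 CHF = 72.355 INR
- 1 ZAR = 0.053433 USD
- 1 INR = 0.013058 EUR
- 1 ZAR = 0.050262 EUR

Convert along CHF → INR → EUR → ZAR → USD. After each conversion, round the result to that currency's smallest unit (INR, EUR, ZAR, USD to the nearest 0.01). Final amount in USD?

USD 77,742,045.87

CHF 77,400,000.00 × 72.355 = INR 5,600,277,000.00
INR 5,600,277,000.00 × 0.013058 = EUR 73,128,417.07
EUR 73,128,417.07 ÷ 0.050262 = ZAR 1,454,944,432.57
ZAR 1,454,944,432.57 × 0.053433 = USD 77,742,045.87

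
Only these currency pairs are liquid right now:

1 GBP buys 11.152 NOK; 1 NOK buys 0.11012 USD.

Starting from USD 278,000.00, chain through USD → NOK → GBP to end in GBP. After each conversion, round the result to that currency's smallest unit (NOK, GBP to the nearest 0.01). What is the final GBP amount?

USD 278,000.00 ÷ 0.11012 = NOK 2,524,518.71
NOK 2,524,518.71 ÷ 11.152 = GBP 226,373.63

GBP 226,373.63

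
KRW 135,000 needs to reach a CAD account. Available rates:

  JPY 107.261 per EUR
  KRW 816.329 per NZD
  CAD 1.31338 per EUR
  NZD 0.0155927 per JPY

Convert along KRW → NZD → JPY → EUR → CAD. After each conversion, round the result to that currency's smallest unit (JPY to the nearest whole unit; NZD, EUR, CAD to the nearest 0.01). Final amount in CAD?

KRW 135,000 ÷ 816.329 = NZD 165.37
NZD 165.37 ÷ 0.0155927 = JPY 10,606
JPY 10,606 ÷ 107.261 = EUR 98.88
EUR 98.88 × 1.31338 = CAD 129.87

CAD 129.87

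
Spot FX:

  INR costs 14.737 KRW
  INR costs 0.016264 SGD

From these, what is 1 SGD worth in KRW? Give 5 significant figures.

1 SGD ÷ 0.016264 = 61.4855 INR
61.4855 INR × 14.737 = 906.112 KRW

SGD/KRW = 906.11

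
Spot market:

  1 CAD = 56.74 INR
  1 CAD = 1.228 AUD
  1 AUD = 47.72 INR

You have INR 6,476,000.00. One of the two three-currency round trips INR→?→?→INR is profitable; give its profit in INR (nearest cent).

Profitable loop is INR → CAD → AUD → INR:
INR 6,476,000.00 ÷ 56.74 = CAD 114,134.65
CAD 114,134.65 × 1.228 = AUD 140,157.35
AUD 140,157.35 × 47.72 = INR 6,688,308.71
Profit = INR 6,688,308.71 − INR 6,476,000.00

Profit: INR 212,308.71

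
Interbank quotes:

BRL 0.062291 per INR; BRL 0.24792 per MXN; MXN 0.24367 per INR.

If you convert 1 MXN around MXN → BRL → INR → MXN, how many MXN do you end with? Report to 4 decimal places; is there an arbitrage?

Around MXN → BRL → INR → MXN: 1 × 0.24792 ÷ 0.062291 × 0.24367 = 0.969814
Product < 1; profitable direction is MXN → INR → BRL → MXN.

0.9698 (arbitrage exists)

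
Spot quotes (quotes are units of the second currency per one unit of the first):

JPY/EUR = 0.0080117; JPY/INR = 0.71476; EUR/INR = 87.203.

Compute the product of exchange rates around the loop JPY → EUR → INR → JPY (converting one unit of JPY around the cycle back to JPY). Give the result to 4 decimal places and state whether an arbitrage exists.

Around JPY → EUR → INR → JPY: 1 × 0.0080117 × 87.203 ÷ 0.71476 = 0.977453
Product < 1; profitable direction is JPY → INR → EUR → JPY.

0.9775 (arbitrage exists)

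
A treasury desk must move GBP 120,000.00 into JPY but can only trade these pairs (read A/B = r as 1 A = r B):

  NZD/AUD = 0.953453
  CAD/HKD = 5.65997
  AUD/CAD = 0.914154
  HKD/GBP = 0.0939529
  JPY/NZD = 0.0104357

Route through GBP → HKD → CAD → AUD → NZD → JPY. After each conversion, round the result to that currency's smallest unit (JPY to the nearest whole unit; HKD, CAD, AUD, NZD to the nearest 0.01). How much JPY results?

GBP 120,000.00 ÷ 0.0939529 = HKD 1,277,235.72
HKD 1,277,235.72 ÷ 5.65997 = CAD 225,661.22
CAD 225,661.22 ÷ 0.914154 = AUD 246,852.52
AUD 246,852.52 ÷ 0.953453 = NZD 258,903.71
NZD 258,903.71 ÷ 0.0104357 = JPY 24,809,424

JPY 24,809,424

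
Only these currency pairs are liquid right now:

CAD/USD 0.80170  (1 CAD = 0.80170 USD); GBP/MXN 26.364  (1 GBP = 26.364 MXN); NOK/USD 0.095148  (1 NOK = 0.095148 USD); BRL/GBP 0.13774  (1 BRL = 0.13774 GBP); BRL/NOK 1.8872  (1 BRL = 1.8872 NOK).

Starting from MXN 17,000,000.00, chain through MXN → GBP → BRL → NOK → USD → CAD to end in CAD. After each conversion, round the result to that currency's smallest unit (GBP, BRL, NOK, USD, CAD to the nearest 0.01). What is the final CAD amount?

CAD 1,048,535.76

MXN 17,000,000.00 ÷ 26.364 = GBP 644,818.69
GBP 644,818.69 ÷ 0.13774 = BRL 4,681,419.27
BRL 4,681,419.27 × 1.8872 = NOK 8,834,774.45
NOK 8,834,774.45 × 0.095148 = USD 840,611.12
USD 840,611.12 ÷ 0.80170 = CAD 1,048,535.76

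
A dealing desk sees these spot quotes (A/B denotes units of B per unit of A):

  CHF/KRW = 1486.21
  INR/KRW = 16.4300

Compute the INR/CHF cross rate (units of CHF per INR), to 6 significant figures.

1 INR × 16.4300 = 16.43 KRW
16.43 KRW ÷ 1486.21 = 0.011055 CHF

INR/CHF = 0.0110550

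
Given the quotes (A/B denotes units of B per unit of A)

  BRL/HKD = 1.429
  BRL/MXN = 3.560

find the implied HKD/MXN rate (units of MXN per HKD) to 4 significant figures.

1 HKD ÷ 1.429 = 0.69979 BRL
0.69979 BRL × 3.560 = 2.49125 MXN

HKD/MXN = 2.491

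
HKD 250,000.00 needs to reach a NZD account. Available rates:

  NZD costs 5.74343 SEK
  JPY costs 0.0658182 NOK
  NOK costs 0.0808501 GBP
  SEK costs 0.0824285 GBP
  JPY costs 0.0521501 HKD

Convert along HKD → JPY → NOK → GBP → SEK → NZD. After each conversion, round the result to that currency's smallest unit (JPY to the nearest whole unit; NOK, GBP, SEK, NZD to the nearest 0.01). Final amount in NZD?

NZD 53,884.36

HKD 250,000.00 ÷ 0.0521501 = JPY 4,793,855
JPY 4,793,855 × 0.0658182 = NOK 315,522.91
NOK 315,522.91 × 0.0808501 = GBP 25,510.06
GBP 25,510.06 ÷ 0.0824285 = SEK 309,481.07
SEK 309,481.07 ÷ 5.74343 = NZD 53,884.36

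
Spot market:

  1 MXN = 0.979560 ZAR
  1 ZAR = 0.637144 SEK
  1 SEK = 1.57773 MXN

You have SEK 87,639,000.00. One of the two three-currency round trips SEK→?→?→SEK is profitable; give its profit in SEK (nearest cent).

Profitable loop is SEK → ZAR → MXN → SEK:
SEK 87,639,000.00 ÷ 0.637144 = ZAR 137,549,753.27
ZAR 137,549,753.27 ÷ 0.979560 = MXN 140,419,936.78
MXN 140,419,936.78 ÷ 1.57773 = SEK 89,001,246.59
Profit = SEK 89,001,246.59 − SEK 87,639,000.00

Profit: SEK 1,362,246.59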